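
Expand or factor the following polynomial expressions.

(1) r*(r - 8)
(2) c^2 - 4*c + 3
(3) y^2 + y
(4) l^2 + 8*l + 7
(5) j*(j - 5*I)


(1) = r^2 - 8*r
(2) = (c - 3)*(c - 1)
(3) = y*(y + 1)
(4) = (l + 1)*(l + 7)
(5) = j^2 - 5*I*j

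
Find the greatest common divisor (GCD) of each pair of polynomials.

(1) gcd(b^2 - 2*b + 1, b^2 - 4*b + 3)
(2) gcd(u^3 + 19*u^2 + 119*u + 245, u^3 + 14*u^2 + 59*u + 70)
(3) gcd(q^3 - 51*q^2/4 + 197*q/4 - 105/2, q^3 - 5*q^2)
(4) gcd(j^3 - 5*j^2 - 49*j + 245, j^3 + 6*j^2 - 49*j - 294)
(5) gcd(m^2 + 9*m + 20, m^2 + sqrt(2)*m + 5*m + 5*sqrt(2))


(1) = gcd((b - 1)^2, (b - 3)*(b - 1)) = b - 1
(2) = u^2 + 12*u + 35
(3) = q - 5
(4) = gcd((j - 7)*(j - 5)*(j + 7), (j - 7)*(j + 6)*(j + 7)) = j^2 - 49
(5) = gcd((m + 4)*(m + 5), (m + 5)*(m + sqrt(2))) = m + 5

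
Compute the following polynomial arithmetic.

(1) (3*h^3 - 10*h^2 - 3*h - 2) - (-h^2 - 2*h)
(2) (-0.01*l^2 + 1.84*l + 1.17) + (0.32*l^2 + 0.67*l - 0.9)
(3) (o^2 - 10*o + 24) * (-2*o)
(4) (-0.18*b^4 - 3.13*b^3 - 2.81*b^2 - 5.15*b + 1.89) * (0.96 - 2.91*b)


(1) = 3*h^3 - 9*h^2 - h - 2
(2) = 0.31*l^2 + 2.51*l + 0.27
(3) = -2*o^3 + 20*o^2 - 48*o
(4) = 0.5238*b^5 + 8.9355*b^4 + 5.1723*b^3 + 12.2889*b^2 - 10.4439*b + 1.8144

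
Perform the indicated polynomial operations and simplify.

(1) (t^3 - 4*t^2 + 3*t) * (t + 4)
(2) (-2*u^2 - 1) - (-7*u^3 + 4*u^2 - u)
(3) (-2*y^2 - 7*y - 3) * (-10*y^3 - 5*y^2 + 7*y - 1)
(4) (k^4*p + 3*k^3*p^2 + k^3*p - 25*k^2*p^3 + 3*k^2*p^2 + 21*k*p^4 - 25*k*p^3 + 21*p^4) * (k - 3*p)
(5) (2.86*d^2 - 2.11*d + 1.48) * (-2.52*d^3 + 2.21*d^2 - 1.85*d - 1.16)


(1) = t^4 - 13*t^2 + 12*t
(2) = 7*u^3 - 6*u^2 + u - 1
(3) = 20*y^5 + 80*y^4 + 51*y^3 - 32*y^2 - 14*y + 3
(4) = k^5*p + k^4*p - 34*k^3*p^3 + 96*k^2*p^4 - 34*k^2*p^3 - 63*k*p^5 + 96*k*p^4 - 63*p^5
(5) = -7.2072*d^5 + 11.6378*d^4 - 13.6837*d^3 + 3.8567*d^2 - 0.2904*d - 1.7168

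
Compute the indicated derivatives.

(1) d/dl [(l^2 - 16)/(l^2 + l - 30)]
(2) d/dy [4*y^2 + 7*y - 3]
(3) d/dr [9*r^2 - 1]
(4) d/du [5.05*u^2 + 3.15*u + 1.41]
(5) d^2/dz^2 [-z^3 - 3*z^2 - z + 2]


(1) = (l^2 - 28*l + 16)/(l^4 + 2*l^3 - 59*l^2 - 60*l + 900)
(2) = 8*y + 7
(3) = 18*r
(4) = 10.1*u + 3.15
(5) = -6*z - 6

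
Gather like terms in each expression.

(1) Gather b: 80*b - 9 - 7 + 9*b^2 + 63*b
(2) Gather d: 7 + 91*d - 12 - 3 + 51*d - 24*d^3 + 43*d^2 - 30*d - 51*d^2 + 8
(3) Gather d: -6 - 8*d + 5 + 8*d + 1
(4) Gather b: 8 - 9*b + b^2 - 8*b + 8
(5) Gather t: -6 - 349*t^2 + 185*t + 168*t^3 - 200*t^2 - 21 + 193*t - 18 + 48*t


(1) = 9*b^2 + 143*b - 16
(2) = -24*d^3 - 8*d^2 + 112*d
(3) = 0
(4) = b^2 - 17*b + 16
(5) = 168*t^3 - 549*t^2 + 426*t - 45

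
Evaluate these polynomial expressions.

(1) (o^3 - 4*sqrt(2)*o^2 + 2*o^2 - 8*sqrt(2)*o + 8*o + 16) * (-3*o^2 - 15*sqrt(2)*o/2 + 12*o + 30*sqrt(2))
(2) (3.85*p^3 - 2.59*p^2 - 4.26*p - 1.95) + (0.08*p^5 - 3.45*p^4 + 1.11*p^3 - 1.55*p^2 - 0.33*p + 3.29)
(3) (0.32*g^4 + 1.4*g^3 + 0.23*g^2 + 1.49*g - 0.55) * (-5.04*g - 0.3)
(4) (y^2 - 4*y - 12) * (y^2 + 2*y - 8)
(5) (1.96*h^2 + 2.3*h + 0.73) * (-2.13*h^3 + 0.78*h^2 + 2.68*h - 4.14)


(1) = -3*o^5 + 6*o^4 + 9*sqrt(2)*o^4/2 - 9*sqrt(2)*o^3 + 60*o^3 - 96*sqrt(2)*o^2 - 72*o^2 - 288*o + 120*sqrt(2)*o + 480*sqrt(2)
(2) = 0.08*p^5 - 3.45*p^4 + 4.96*p^3 - 4.14*p^2 - 4.59*p + 1.34
(3) = -1.6128*g^5 - 7.152*g^4 - 1.5792*g^3 - 7.5786*g^2 + 2.325*g + 0.165
(4) = y^4 - 2*y^3 - 28*y^2 + 8*y + 96
(5) = -4.1748*h^5 - 3.3702*h^4 + 5.4919*h^3 - 1.381*h^2 - 7.5656*h - 3.0222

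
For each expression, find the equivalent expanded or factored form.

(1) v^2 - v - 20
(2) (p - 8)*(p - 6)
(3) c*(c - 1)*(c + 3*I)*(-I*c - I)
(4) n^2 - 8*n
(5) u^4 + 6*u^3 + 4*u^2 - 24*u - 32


(1) = (v - 5)*(v + 4)
(2) = p^2 - 14*p + 48
(3) = -I*c^4 + 3*c^3 + I*c^2 - 3*c
(4) = n*(n - 8)
(5) = (u - 2)*(u + 2)^2*(u + 4)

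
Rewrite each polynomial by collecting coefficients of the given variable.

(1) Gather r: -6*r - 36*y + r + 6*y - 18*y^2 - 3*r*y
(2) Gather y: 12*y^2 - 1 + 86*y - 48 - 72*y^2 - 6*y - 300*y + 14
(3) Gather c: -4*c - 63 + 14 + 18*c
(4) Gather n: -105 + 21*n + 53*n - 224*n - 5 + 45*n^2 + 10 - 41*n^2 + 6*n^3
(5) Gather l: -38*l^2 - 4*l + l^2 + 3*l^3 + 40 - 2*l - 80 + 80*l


(1) = r*(-3*y - 5) - 18*y^2 - 30*y
(2) = -60*y^2 - 220*y - 35
(3) = 14*c - 49
(4) = 6*n^3 + 4*n^2 - 150*n - 100
(5) = 3*l^3 - 37*l^2 + 74*l - 40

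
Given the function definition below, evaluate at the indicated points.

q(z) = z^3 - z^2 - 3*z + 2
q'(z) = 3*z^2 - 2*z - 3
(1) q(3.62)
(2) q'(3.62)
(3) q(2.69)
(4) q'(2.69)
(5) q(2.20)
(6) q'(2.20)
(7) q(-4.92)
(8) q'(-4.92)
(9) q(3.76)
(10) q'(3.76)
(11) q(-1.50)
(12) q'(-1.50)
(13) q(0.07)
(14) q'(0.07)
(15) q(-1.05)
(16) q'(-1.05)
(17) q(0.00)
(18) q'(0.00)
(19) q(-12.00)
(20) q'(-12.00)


(1) = 25.47
(2) = 29.07
(3) = 6.16
(4) = 13.33
(5) = 1.21
(6) = 7.12
(7) = -126.54
(8) = 79.46
(9) = 29.74
(10) = 31.89
(11) = 0.88
(12) = 6.75
(13) = 1.79
(14) = -3.13
(15) = 2.89
(16) = 2.41
(17) = 2.00
(18) = -3.00
(19) = -1834.00
(20) = 453.00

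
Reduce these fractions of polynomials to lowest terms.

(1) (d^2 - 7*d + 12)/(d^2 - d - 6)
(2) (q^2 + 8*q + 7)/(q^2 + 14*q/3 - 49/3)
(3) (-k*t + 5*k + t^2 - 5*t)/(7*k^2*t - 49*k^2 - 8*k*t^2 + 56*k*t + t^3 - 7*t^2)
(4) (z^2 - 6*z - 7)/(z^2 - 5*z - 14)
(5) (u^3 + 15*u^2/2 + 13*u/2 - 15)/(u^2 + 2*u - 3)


(1) = (d - 4)/(d + 2)
(2) = (3*q + 3)/(3*q - 7)
(3) = (t - 5)/(-7*k*t + 49*k + t^2 - 7*t)
(4) = (z + 1)/(z + 2)
(5) = (2*u^2 + 17*u + 30)/(2*u + 6)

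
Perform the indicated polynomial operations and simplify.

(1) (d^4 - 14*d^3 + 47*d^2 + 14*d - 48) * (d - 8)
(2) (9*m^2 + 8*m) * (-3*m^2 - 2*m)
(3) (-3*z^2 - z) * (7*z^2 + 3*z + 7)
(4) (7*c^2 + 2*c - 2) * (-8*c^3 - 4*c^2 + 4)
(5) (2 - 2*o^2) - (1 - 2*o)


(1) = d^5 - 22*d^4 + 159*d^3 - 362*d^2 - 160*d + 384
(2) = -27*m^4 - 42*m^3 - 16*m^2
(3) = -21*z^4 - 16*z^3 - 24*z^2 - 7*z
(4) = -56*c^5 - 44*c^4 + 8*c^3 + 36*c^2 + 8*c - 8
(5) = -2*o^2 + 2*o + 1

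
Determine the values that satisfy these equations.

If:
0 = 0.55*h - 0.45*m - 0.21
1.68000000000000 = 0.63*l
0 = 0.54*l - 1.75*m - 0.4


Then:
h = 0.87
l = 2.67
m = 0.59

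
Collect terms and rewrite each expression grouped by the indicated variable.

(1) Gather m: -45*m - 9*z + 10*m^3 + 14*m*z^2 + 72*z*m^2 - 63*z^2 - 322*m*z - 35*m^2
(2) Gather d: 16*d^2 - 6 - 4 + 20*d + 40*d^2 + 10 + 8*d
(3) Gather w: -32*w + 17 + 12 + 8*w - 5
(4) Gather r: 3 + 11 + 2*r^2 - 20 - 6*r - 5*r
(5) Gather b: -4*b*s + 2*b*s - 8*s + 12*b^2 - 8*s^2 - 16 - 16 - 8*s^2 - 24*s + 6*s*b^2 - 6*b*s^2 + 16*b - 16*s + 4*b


(1) = 10*m^3 + m^2*(72*z - 35) + m*(14*z^2 - 322*z - 45) - 63*z^2 - 9*z
(2) = 56*d^2 + 28*d
(3) = 24 - 24*w
(4) = 2*r^2 - 11*r - 6
(5) = b^2*(6*s + 12) + b*(-6*s^2 - 2*s + 20) - 16*s^2 - 48*s - 32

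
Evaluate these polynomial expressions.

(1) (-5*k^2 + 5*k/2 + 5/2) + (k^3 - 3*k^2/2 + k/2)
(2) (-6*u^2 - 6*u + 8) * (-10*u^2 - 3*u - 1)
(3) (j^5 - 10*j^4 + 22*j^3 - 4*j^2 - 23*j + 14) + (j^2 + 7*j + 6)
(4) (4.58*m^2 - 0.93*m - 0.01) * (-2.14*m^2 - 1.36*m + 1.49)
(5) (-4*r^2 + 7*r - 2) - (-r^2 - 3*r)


(1) = k^3 - 13*k^2/2 + 3*k + 5/2
(2) = 60*u^4 + 78*u^3 - 56*u^2 - 18*u - 8
(3) = j^5 - 10*j^4 + 22*j^3 - 3*j^2 - 16*j + 20
(4) = -9.8012*m^4 - 4.2386*m^3 + 8.1104*m^2 - 1.3721*m - 0.0149
(5) = -3*r^2 + 10*r - 2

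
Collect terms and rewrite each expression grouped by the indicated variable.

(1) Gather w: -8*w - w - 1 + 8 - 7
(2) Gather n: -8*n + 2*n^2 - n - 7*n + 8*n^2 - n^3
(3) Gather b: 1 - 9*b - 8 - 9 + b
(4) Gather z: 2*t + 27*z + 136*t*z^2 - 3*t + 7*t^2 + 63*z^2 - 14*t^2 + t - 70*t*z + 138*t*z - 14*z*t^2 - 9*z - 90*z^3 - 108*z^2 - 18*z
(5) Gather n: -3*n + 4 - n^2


(1) = -9*w
(2) = -n^3 + 10*n^2 - 16*n
(3) = -8*b - 16
(4) = -7*t^2 - 90*z^3 + z^2*(136*t - 45) + z*(-14*t^2 + 68*t)
(5) = -n^2 - 3*n + 4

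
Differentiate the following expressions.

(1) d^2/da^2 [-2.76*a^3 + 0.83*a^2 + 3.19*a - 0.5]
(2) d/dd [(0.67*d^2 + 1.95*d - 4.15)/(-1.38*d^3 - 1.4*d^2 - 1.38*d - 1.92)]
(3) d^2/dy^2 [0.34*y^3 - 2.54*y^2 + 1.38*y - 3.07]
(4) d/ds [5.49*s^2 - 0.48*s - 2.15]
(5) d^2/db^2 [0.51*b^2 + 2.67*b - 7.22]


(1) = 1.66 - 16.56*a
(2) = (0.9246*d^4 + 5.382*d^3 - 15.3756*d^2 - 14.1928*d - 9.471)/(1.9044*d^6 + 3.864*d^5 + 5.7688*d^4 + 9.1632*d^3 + 7.2804*d^2 + 5.2992*d + 3.6864)
(3) = 2.04*y - 5.08
(4) = 10.98*s - 0.48
(5) = 1.02000000000000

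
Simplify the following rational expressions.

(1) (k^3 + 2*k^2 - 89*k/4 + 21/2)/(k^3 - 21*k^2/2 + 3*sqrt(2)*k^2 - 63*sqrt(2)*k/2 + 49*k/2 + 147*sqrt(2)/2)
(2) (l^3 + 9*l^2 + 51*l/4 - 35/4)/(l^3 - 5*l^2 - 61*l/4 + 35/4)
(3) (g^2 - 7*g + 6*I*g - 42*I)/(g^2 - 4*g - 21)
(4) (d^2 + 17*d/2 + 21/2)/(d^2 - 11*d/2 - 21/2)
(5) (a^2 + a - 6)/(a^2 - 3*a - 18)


(1) = (8*k^2 + 44*k - 24)/(8*k^2 + k*(-56 + 24*sqrt(2)) - 168*sqrt(2))
(2) = (l + 7)/(l - 7)
(3) = (g + 6*I)/(g + 3)
(4) = (d + 7)/(d - 7)
(5) = (a - 2)/(a - 6)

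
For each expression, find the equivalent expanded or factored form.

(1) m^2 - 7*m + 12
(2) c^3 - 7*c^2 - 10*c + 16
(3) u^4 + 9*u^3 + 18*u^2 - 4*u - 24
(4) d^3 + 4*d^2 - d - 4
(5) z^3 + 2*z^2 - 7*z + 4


(1) = (m - 4)*(m - 3)
(2) = (c - 8)*(c - 1)*(c + 2)
(3) = (u - 1)*(u + 2)^2*(u + 6)
(4) = (d - 1)*(d + 1)*(d + 4)
(5) = (z - 1)^2*(z + 4)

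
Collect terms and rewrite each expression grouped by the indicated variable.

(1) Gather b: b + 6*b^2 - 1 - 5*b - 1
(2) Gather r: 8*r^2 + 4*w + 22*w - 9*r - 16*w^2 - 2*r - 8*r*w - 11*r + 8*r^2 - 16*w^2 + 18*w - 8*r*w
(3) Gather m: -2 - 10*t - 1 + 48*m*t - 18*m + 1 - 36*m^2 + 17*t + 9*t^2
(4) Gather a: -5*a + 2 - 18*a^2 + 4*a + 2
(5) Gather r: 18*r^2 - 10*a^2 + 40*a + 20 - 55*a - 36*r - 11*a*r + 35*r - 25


(1) = 6*b^2 - 4*b - 2
(2) = 16*r^2 + r*(-16*w - 22) - 32*w^2 + 44*w
(3) = -36*m^2 + m*(48*t - 18) + 9*t^2 + 7*t - 2
(4) = -18*a^2 - a + 4
(5) = -10*a^2 - 15*a + 18*r^2 + r*(-11*a - 1) - 5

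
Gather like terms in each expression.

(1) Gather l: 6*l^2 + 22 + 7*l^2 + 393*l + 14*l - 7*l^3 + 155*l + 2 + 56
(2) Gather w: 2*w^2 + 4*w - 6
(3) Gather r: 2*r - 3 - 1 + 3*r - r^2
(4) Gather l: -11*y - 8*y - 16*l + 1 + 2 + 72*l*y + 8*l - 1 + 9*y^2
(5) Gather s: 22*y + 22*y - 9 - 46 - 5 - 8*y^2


(1) = -7*l^3 + 13*l^2 + 562*l + 80
(2) = 2*w^2 + 4*w - 6
(3) = -r^2 + 5*r - 4
(4) = l*(72*y - 8) + 9*y^2 - 19*y + 2
(5) = -8*y^2 + 44*y - 60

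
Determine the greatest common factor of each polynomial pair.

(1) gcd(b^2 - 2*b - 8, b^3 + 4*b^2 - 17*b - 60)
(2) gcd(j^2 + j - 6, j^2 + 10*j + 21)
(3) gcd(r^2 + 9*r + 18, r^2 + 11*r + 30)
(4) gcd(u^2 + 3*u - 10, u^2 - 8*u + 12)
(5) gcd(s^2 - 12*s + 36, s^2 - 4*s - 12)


(1) = b - 4
(2) = j + 3
(3) = r + 6
(4) = u - 2
(5) = gcd((s - 6)^2, (s - 6)*(s + 2)) = s - 6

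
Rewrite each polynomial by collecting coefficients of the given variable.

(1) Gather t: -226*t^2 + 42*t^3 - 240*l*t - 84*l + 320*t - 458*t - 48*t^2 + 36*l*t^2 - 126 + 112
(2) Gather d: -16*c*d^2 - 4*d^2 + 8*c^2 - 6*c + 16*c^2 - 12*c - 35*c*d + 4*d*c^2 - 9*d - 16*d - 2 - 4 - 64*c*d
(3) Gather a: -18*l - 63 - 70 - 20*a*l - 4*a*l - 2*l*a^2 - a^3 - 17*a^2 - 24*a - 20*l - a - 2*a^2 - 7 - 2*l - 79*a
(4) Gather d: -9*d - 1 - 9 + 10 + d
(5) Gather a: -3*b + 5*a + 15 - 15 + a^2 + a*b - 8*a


(1) = -84*l + 42*t^3 + t^2*(36*l - 274) + t*(-240*l - 138) - 14
(2) = 24*c^2 - 18*c + d^2*(-16*c - 4) + d*(4*c^2 - 99*c - 25) - 6
(3) = -a^3 + a^2*(-2*l - 19) + a*(-24*l - 104) - 40*l - 140
(4) = -8*d
(5) = a^2 + a*(b - 3) - 3*b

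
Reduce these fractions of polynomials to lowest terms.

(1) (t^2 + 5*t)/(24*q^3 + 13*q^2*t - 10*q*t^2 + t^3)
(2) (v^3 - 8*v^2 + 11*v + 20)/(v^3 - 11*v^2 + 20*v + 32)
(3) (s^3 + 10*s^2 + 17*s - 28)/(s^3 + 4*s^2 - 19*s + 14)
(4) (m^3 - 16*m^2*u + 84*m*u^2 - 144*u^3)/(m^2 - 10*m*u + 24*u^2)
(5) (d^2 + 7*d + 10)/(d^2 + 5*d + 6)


(1) = (t^2 + 5*t)/(24*q^3 + 13*q^2*t - 10*q*t^2 + t^3)
(2) = (v - 5)/(v - 8)
(3) = (s + 4)/(s - 2)
(4) = m - 6*u
(5) = (d + 5)/(d + 3)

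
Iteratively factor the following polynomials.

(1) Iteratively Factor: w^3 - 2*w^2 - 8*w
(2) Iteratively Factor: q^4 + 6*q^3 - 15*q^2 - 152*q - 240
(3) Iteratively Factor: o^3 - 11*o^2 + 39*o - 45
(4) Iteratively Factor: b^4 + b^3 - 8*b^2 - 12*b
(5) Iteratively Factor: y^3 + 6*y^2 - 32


(1) = (w - 4)*(w^2 + 2*w) = (w - 4)*(w + 2)*(w)
(2) = (q - 5)*(q^3 + 11*q^2 + 40*q + 48) = (q - 5)*(q + 4)*(q^2 + 7*q + 12) = (q - 5)*(q + 3)*(q + 4)*(q + 4)
(3) = (o - 3)*(o^2 - 8*o + 15) = (o - 5)*(o - 3)*(o - 3)
(4) = (b + 2)*(b^3 - b^2 - 6*b) = b*(b + 2)*(b^2 - b - 6) = b*(b - 3)*(b + 2)*(b + 2)
(5) = (y - 2)*(y^2 + 8*y + 16) = (y - 2)*(y + 4)*(y + 4)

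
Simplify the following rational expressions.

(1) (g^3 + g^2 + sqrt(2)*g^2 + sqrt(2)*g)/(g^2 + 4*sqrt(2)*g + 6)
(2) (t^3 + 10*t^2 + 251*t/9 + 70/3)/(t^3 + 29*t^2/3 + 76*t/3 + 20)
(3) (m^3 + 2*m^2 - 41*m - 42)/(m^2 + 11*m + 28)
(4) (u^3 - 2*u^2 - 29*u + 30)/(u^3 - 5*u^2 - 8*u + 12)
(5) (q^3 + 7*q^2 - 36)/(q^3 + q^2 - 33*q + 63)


(1) = (g^2 + g)/(g + 3*sqrt(2))
(2) = (3*t + 7)/(3*t + 6)
(3) = (m^2 - 5*m - 6)/(m + 4)
(4) = (u + 5)/(u + 2)
(5) = (q^3 + 7*q^2 - 36)/(q^3 + q^2 - 33*q + 63)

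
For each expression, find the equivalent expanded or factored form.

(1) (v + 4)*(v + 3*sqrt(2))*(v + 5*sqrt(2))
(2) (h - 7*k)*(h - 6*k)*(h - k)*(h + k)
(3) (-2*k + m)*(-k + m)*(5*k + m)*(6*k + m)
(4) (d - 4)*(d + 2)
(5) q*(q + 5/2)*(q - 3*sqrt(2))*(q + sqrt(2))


(1) = v^3 + 4*v^2 + 8*sqrt(2)*v^2 + 30*v + 32*sqrt(2)*v + 120
(2) = h^4 - 13*h^3*k + 41*h^2*k^2 + 13*h*k^3 - 42*k^4
(3) = 60*k^4 - 68*k^3*m - k^2*m^2 + 8*k*m^3 + m^4
(4) = d^2 - 2*d - 8
(5) = q^4 - 2*sqrt(2)*q^3 + 5*q^3/2 - 5*sqrt(2)*q^2 - 6*q^2 - 15*q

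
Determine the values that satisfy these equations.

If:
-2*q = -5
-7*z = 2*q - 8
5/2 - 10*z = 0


Then:
No Solution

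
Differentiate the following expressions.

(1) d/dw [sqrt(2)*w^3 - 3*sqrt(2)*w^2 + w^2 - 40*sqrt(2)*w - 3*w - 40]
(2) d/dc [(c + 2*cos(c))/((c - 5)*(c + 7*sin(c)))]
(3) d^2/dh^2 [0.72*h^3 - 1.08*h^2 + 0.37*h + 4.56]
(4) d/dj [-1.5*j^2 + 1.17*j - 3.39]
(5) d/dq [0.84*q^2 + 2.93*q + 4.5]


(1) = 3*sqrt(2)*w^2 - 6*sqrt(2)*w + 2*w - 40*sqrt(2) - 3
(2) = ((1 - 2*sin(c))*(c - 5)*(c + 7*sin(c)) + (5 - c)*(c + 2*cos(c))*(7*cos(c) + 1) - (c + 7*sin(c))*(c + 2*cos(c)))/((c - 5)^2*(c + 7*sin(c))^2)
(3) = 4.32*h - 2.16
(4) = 1.17 - 3.0*j
(5) = 1.68*q + 2.93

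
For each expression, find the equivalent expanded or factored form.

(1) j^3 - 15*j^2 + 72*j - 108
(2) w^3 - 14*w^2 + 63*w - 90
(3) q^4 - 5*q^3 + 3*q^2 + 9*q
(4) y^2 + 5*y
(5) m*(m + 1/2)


(1) = (j - 6)^2*(j - 3)
(2) = (w - 6)*(w - 5)*(w - 3)
(3) = q*(q - 3)^2*(q + 1)
(4) = y*(y + 5)
(5) = m^2 + m/2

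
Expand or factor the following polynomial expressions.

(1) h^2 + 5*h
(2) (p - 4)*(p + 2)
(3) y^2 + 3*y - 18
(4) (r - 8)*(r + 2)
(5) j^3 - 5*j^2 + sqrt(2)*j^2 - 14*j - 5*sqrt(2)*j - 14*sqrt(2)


(1) = h*(h + 5)
(2) = p^2 - 2*p - 8
(3) = (y - 3)*(y + 6)
(4) = r^2 - 6*r - 16
(5) = (j - 7)*(j + 2)*(j + sqrt(2))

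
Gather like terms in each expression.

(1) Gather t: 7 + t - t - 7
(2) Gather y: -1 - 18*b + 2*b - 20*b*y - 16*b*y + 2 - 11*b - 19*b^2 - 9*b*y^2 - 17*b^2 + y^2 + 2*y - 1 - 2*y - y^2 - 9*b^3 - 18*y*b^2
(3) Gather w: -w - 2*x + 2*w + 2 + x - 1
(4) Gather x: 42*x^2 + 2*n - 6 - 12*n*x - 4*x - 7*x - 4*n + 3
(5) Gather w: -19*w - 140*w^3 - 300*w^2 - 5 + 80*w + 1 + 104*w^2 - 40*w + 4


(1) = 0
(2) = -9*b^3 - 36*b^2 - 9*b*y^2 - 27*b + y*(-18*b^2 - 36*b)
(3) = w - x + 1
(4) = -2*n + 42*x^2 + x*(-12*n - 11) - 3
(5) = -140*w^3 - 196*w^2 + 21*w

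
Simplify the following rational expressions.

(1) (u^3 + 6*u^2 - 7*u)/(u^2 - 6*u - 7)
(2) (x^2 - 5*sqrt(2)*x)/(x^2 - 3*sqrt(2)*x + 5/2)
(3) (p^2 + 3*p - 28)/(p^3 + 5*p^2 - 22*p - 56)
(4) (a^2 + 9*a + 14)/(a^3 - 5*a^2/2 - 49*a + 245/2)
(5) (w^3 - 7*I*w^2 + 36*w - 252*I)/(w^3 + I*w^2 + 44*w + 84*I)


(1) = (u^3 + 6*u^2 - 7*u)/(u^2 - 6*u - 7)
(2) = (2*x^2 - 10*sqrt(2)*x)/(2*x^2 - 6*sqrt(2)*x + 5)
(3) = 1/(p + 2)
(4) = (2*a + 4)/(2*a^2 - 19*a + 35)
(5) = (w - 6*I)/(w + 2*I)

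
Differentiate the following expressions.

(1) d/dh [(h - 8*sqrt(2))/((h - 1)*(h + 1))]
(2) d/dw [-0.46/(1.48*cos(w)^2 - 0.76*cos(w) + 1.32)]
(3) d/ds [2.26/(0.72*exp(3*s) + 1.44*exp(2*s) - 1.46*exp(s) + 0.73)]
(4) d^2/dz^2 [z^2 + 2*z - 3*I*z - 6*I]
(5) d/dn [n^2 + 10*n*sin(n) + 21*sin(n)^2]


(1) = (-h^2 + 16*sqrt(2)*h - 1)/(h^4 - 2*h^2 + 1)
(2) = (0.3496 - 1.3616*cos(w))*sin(w)/(1.48*cos(w)^2 - 0.76*cos(w) + 1.32)^2
(3) = (-4.8816*exp(2*s) - 6.5088*exp(s) + 3.2996)*exp(s)/(0.72*exp(3*s) + 1.44*exp(2*s) - 1.46*exp(s) + 0.73)^2
(4) = 2
(5) = 10*n*cos(n) + 2*n + 10*sin(n) + 21*sin(2*n)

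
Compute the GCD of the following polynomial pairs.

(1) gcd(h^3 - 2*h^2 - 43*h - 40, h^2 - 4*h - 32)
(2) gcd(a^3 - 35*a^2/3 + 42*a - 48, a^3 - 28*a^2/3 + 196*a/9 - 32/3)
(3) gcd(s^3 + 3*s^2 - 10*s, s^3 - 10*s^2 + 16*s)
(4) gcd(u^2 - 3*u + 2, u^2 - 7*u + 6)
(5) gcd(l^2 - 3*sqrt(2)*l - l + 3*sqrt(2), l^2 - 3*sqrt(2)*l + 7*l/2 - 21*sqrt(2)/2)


(1) = h - 8
(2) = gcd((a - 6)*(a - 3)*(a - 8/3), (a - 6)*(a - 8/3)*(a - 2/3)) = a^2 - 26*a/3 + 16
(3) = s^2 - 2*s
(4) = u - 1
(5) = gcd((l - 1)*(l - 3*sqrt(2)), (l + 7/2)*(l - 3*sqrt(2))) = l - 3*sqrt(2)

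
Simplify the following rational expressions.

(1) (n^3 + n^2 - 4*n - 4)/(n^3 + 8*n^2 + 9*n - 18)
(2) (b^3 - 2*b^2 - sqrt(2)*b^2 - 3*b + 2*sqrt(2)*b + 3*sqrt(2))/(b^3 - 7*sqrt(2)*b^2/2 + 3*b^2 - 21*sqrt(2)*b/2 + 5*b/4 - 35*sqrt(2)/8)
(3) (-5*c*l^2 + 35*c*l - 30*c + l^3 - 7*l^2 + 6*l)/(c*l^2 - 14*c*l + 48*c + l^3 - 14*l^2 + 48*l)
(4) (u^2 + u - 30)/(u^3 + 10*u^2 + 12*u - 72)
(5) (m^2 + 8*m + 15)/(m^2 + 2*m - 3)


(1) = (n^3 + n^2 - 4*n - 4)/(n^3 + 8*n^2 + 9*n - 18)
(2) = (8*b^3 + b^2*(-16 - 8*sqrt(2)) + b*(-24 + 16*sqrt(2)) + 24*sqrt(2))/(8*b^3 + b^2*(24 - 28*sqrt(2)) + b*(10 - 84*sqrt(2)) - 35*sqrt(2))
(3) = (-5*c*l + 5*c + l^2 - l)/(c*l - 8*c + l^2 - 8*l)
(4) = (u - 5)/(u^2 + 4*u - 12)
(5) = (m + 5)/(m - 1)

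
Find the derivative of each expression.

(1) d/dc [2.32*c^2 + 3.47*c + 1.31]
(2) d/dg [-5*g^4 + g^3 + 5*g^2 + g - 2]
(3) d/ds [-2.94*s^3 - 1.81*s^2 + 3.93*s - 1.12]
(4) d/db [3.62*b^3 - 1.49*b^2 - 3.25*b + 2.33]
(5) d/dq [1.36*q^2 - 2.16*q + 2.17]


(1) = 4.64*c + 3.47
(2) = -20*g^3 + 3*g^2 + 10*g + 1
(3) = -8.82*s^2 - 3.62*s + 3.93
(4) = 10.86*b^2 - 2.98*b - 3.25
(5) = 2.72*q - 2.16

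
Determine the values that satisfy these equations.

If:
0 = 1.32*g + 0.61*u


Then:
g = -0.462121212121212*u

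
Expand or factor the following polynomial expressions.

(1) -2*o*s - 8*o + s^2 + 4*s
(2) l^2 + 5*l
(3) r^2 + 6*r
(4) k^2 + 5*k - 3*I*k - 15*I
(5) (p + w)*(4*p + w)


(1) = (-2*o + s)*(s + 4)
(2) = l*(l + 5)
(3) = r*(r + 6)
(4) = (k + 5)*(k - 3*I)
(5) = 4*p^2 + 5*p*w + w^2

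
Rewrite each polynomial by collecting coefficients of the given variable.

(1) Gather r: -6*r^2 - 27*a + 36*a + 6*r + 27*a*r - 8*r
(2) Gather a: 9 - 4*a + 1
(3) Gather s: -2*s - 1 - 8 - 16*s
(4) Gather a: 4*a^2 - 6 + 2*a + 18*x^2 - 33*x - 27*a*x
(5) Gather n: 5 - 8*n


(1) = 9*a - 6*r^2 + r*(27*a - 2)
(2) = 10 - 4*a
(3) = -18*s - 9
(4) = 4*a^2 + a*(2 - 27*x) + 18*x^2 - 33*x - 6
(5) = 5 - 8*n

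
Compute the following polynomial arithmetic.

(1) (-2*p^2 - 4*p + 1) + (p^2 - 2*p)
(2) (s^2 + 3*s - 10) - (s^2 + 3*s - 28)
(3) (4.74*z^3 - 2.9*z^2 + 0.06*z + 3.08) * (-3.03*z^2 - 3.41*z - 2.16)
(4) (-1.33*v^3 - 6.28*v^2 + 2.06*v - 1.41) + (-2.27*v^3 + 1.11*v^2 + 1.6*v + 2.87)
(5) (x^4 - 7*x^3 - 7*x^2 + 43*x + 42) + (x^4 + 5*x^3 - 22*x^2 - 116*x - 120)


(1) = -p^2 - 6*p + 1
(2) = 18
(3) = -14.3622*z^5 - 7.3764*z^4 - 0.5312*z^3 - 3.273*z^2 - 10.6324*z - 6.6528
(4) = -3.6*v^3 - 5.17*v^2 + 3.66*v + 1.46
(5) = 2*x^4 - 2*x^3 - 29*x^2 - 73*x - 78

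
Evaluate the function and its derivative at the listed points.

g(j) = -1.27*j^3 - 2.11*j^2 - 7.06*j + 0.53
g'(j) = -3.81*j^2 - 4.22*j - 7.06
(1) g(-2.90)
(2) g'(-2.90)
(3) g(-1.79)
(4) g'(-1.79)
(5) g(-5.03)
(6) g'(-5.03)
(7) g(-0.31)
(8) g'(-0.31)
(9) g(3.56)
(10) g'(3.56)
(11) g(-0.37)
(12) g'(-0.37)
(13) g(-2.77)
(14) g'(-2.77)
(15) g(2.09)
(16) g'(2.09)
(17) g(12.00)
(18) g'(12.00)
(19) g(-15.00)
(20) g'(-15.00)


(1) = 34.23
(2) = -26.86
(3) = 13.69
(4) = -11.71
(5) = 144.28
(6) = -82.23
(7) = 2.55
(8) = -6.12
(9) = -108.64
(10) = -70.37
(11) = 2.92
(12) = -6.02
(13) = 30.89
(14) = -24.60
(15) = -35.04
(16) = -32.52
(17) = -2582.59
(18) = -606.34
(19) = 3917.93
(20) = -801.01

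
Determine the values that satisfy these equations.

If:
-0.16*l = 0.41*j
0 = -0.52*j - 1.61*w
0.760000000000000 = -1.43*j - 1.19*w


Then:
j = -0.73
l = 1.86
w = 0.23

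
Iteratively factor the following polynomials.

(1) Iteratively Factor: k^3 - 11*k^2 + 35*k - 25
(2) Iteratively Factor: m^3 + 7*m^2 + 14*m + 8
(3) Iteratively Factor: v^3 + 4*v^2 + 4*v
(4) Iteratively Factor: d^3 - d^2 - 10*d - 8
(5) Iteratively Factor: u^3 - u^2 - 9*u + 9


(1) = (k - 5)*(k^2 - 6*k + 5) = (k - 5)*(k - 1)*(k - 5)
(2) = (m + 4)*(m^2 + 3*m + 2) = (m + 1)*(m + 4)*(m + 2)
(3) = (v + 2)*(v^2 + 2*v) = v*(v + 2)*(v + 2)
(4) = (d + 1)*(d^2 - 2*d - 8) = (d + 1)*(d + 2)*(d - 4)
(5) = (u - 1)*(u^2 - 9) = (u - 3)*(u - 1)*(u + 3)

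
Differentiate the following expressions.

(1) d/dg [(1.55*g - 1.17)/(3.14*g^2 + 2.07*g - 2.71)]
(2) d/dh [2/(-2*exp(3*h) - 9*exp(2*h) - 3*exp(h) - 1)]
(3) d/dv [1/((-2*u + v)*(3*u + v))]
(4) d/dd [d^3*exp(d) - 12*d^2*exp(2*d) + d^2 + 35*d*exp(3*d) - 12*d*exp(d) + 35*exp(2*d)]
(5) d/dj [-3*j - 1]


(1) = (-4.867*g^2 + 7.3476*g - 1.7786)/(9.8596*g^4 + 12.9996*g^3 - 12.7339*g^2 - 11.2194*g + 7.3441)
(2) = (12*exp(2*h) + 36*exp(h) + 6)*exp(h)/(2*exp(3*h) + 9*exp(2*h) + 3*exp(h) + 1)^2
(3) = ((-2*u + v)*(3*u + v) + (2*u - v)^2)/((2*u - v)^3*(3*u + v)^2)
(4) = d^3*exp(d) - 24*d^2*exp(2*d) + 3*d^2*exp(d) + 105*d*exp(3*d) - 24*d*exp(2*d) - 12*d*exp(d) + 2*d + 35*exp(3*d) + 70*exp(2*d) - 12*exp(d)
(5) = -3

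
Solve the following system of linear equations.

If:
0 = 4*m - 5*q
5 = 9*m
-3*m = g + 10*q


Then:
g = -55/9
m = 5/9
q = 4/9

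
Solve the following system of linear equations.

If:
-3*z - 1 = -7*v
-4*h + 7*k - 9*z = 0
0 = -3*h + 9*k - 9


Then:
h = 21/5 - 27*z/5
k = 12/5 - 9*z/5
v = 3*z/7 + 1/7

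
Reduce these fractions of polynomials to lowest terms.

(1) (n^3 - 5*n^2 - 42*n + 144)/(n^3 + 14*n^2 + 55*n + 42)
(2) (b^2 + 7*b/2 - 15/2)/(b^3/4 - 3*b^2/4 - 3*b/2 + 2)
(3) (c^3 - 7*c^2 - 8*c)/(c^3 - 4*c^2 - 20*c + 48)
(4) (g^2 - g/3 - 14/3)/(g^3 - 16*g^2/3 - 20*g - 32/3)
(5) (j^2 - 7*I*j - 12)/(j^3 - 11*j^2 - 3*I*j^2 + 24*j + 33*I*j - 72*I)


(1) = (n^2 - 11*n + 24)/(n^2 + 8*n + 7)
(2) = (4*b^2 + 14*b - 30)/(b^3 - 3*b^2 - 6*b + 8)
(3) = (c^3 - 7*c^2 - 8*c)/(c^3 - 4*c^2 - 20*c + 48)
(4) = (3*g - 7)/(3*g^2 - 22*g - 16)
(5) = (j - 4*I)/(j^2 - 11*j + 24)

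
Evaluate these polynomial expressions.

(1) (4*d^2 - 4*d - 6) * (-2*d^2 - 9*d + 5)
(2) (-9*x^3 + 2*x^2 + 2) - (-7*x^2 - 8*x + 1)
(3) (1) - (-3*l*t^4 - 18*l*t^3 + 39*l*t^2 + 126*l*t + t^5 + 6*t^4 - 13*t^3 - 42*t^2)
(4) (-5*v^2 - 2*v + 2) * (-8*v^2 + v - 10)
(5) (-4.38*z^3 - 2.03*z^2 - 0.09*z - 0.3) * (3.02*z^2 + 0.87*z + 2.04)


(1) = -8*d^4 - 28*d^3 + 68*d^2 + 34*d - 30
(2) = -9*x^3 + 9*x^2 + 8*x + 1
(3) = 3*l*t^4 + 18*l*t^3 - 39*l*t^2 - 126*l*t - t^5 - 6*t^4 + 13*t^3 + 42*t^2 + 1
(4) = 40*v^4 + 11*v^3 + 32*v^2 + 22*v - 20
(5) = -13.2276*z^5 - 9.9412*z^4 - 10.9731*z^3 - 5.1255*z^2 - 0.4446*z - 0.612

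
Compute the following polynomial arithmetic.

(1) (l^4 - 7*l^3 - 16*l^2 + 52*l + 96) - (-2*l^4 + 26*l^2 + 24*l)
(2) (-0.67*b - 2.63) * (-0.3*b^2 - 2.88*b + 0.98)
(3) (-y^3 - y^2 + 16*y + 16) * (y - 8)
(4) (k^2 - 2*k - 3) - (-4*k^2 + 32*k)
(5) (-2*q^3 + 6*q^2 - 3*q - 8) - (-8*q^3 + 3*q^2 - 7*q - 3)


(1) = 3*l^4 - 7*l^3 - 42*l^2 + 28*l + 96
(2) = 0.201*b^3 + 2.7186*b^2 + 6.9178*b - 2.5774
(3) = -y^4 + 7*y^3 + 24*y^2 - 112*y - 128
(4) = 5*k^2 - 34*k - 3
(5) = 6*q^3 + 3*q^2 + 4*q - 5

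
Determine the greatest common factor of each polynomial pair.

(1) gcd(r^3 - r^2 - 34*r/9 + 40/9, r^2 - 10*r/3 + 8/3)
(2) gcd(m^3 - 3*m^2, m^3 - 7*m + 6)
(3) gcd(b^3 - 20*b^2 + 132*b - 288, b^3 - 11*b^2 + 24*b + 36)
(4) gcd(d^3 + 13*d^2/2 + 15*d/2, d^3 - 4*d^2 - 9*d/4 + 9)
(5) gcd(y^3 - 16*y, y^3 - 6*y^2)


(1) = gcd((r - 5/3)*(r - 4/3)*(r + 2), (r - 2)*(r - 4/3)) = r - 4/3
(2) = 1
(3) = b^2 - 12*b + 36
(4) = gcd(d*(d + 3/2)*(d + 5), (d - 4)*(d - 3/2)*(d + 3/2)) = d + 3/2
(5) = gcd(y*(y - 4)*(y + 4), y^2*(y - 6)) = y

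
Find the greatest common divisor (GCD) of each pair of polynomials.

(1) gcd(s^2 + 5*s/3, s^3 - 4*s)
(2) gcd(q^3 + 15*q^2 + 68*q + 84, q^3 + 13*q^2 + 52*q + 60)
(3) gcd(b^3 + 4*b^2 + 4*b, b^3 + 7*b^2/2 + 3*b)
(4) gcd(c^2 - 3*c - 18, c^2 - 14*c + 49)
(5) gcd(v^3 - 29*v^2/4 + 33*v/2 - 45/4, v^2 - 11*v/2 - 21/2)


(1) = s
(2) = q^2 + 8*q + 12
(3) = b^2 + 2*b
(4) = gcd((c - 6)*(c + 3), (c - 7)^2) = 1
(5) = gcd((v - 3)^2*(v - 5/4), (v - 7)*(v + 3/2)) = 1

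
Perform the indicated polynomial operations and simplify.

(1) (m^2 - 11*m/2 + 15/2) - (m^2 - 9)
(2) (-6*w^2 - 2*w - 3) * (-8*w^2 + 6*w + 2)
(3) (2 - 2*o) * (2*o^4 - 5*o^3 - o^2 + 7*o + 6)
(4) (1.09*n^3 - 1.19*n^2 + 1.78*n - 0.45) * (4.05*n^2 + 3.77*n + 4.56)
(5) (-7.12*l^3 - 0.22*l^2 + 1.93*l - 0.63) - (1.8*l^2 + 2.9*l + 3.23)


(1) = 33/2 - 11*m/2
(2) = 48*w^4 - 20*w^3 - 22*w - 6
(3) = -4*o^5 + 14*o^4 - 8*o^3 - 16*o^2 + 2*o + 12
(4) = 4.4145*n^5 - 0.7102*n^4 + 7.6931*n^3 - 0.5383*n^2 + 6.4203*n - 2.052
(5) = -7.12*l^3 - 2.02*l^2 - 0.97*l - 3.86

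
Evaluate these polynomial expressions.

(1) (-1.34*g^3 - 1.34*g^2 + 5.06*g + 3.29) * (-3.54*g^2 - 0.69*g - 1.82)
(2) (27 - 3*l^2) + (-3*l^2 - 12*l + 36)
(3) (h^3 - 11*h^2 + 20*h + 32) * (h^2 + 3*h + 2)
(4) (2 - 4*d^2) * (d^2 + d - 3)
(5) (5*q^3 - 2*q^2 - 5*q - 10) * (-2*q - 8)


(1) = 4.7436*g^5 + 5.6682*g^4 - 14.549*g^3 - 12.6992*g^2 - 11.4793*g - 5.9878
(2) = -6*l^2 - 12*l + 63
(3) = h^5 - 8*h^4 - 11*h^3 + 70*h^2 + 136*h + 64
(4) = -4*d^4 - 4*d^3 + 14*d^2 + 2*d - 6
(5) = -10*q^4 - 36*q^3 + 26*q^2 + 60*q + 80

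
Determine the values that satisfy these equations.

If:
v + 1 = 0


Then:
v = -1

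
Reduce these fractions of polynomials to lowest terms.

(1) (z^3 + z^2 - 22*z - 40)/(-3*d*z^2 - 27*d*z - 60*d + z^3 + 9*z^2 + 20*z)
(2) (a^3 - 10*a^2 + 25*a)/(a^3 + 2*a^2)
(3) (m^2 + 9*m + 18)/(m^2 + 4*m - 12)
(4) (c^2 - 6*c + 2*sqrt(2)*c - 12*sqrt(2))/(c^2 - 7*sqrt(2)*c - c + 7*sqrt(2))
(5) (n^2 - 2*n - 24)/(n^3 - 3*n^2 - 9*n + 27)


(1) = (z^2 - 3*z - 10)/(-3*d*z - 15*d + z^2 + 5*z)
(2) = (a^2 - 10*a + 25)/(a^2 + 2*a)
(3) = (m + 3)/(m - 2)
(4) = (c^2 + c*(-6 + 2*sqrt(2)) - 12*sqrt(2))/(c^2 + c*(-7*sqrt(2) - 1) + 7*sqrt(2))
(5) = (n^2 - 2*n - 24)/(n^3 - 3*n^2 - 9*n + 27)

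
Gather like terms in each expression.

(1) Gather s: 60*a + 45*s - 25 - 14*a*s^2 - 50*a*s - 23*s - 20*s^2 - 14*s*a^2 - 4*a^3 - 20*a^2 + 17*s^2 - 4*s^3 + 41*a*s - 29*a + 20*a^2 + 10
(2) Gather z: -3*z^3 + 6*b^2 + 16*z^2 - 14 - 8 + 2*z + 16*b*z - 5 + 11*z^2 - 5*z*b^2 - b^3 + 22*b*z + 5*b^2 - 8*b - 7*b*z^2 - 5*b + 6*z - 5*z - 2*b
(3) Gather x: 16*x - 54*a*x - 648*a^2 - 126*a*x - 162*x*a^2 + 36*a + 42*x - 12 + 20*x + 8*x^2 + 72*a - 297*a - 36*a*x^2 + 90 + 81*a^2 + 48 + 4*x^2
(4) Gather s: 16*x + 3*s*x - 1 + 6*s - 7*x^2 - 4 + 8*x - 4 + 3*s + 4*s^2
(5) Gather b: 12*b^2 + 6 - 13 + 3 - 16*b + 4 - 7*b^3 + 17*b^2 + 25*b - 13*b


(1) = -4*a^3 + 31*a - 4*s^3 + s^2*(-14*a - 3) + s*(-14*a^2 - 9*a + 22) - 15
(2) = -b^3 + 11*b^2 - 15*b - 3*z^3 + z^2*(27 - 7*b) + z*(-5*b^2 + 38*b + 3) - 27
(3) = -567*a^2 - 189*a + x^2*(12 - 36*a) + x*(-162*a^2 - 180*a + 78) + 126
(4) = 4*s^2 + s*(3*x + 9) - 7*x^2 + 24*x - 9
(5) = -7*b^3 + 29*b^2 - 4*b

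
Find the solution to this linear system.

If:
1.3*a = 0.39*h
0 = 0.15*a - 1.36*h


Then:
a = 0.00
h = 0.00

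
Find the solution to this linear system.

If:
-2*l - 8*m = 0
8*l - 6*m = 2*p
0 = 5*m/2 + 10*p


Then:
l = 0
m = 0
p = 0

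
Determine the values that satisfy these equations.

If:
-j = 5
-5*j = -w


Then:
j = -5
w = -25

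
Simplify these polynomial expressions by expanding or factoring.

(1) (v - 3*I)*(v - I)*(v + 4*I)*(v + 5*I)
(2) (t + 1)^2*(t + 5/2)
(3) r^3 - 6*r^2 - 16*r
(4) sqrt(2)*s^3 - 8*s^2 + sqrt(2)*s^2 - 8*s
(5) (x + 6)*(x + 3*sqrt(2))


(1) = v^4 + 5*I*v^3 + 13*v^2 + 53*I*v + 60
(2) = t^3 + 9*t^2/2 + 6*t + 5/2
(3) = r*(r - 8)*(r + 2)
(4) = s*(s - 4*sqrt(2))*(sqrt(2)*s + sqrt(2))
(5) = x^2 + 3*sqrt(2)*x + 6*x + 18*sqrt(2)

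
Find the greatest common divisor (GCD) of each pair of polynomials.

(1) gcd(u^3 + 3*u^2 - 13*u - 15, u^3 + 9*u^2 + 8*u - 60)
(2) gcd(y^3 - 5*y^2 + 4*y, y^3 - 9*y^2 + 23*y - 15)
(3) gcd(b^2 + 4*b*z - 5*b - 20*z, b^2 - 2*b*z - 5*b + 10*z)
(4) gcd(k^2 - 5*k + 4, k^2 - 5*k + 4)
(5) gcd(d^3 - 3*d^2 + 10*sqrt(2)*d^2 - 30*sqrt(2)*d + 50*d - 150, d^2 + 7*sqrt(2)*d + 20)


(1) = u + 5
(2) = gcd(y*(y - 4)*(y - 1), (y - 5)*(y - 3)*(y - 1)) = y - 1
(3) = gcd((b - 5)*(b + 4*z), (b - 5)*(b - 2*z)) = b - 5
(4) = k^2 - 5*k + 4
(5) = d + 5*sqrt(2)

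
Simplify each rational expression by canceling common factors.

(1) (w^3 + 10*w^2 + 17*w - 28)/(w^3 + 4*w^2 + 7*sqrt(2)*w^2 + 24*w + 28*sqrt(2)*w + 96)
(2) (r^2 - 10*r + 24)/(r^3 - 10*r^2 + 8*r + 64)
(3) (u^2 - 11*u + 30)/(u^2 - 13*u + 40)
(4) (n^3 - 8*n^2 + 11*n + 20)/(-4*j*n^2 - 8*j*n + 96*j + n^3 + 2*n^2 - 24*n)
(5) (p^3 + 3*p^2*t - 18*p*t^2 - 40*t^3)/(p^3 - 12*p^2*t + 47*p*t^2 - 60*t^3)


(1) = (w^2 + 6*w - 7)/(w^2 + 7*sqrt(2)*w + 24)
(2) = (r - 6)/(r^2 - 6*r - 16)
(3) = (u - 6)/(u - 8)
(4) = (-n^2 + 4*n + 5)/(4*j*n + 24*j - n^2 - 6*n)
(5) = (p^2 + 7*p*t + 10*t^2)/(p^2 - 8*p*t + 15*t^2)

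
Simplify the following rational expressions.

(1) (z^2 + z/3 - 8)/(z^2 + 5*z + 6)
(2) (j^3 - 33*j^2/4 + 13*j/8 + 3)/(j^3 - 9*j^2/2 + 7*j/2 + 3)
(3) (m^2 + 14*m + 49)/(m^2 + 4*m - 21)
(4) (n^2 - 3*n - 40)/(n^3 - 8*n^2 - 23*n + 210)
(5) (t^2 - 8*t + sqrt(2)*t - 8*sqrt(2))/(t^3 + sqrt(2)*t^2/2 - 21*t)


(1) = (3*z - 8)/(3*z + 6)
(2) = (4*j^2 - 35*j + 24)/(4*j^2 - 20*j + 24)
(3) = (m + 7)/(m - 3)
(4) = (n - 8)/(n^2 - 13*n + 42)
(5) = (2*t^2 + t*(-16 + 2*sqrt(2)) - 16*sqrt(2))/(2*t^3 + sqrt(2)*t^2 - 42*t)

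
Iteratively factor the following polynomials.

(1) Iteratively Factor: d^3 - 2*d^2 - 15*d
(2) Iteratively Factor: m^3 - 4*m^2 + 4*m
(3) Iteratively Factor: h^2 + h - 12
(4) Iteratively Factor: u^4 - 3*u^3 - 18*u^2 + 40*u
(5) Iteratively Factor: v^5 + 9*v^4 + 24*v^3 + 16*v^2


(1) = (d + 3)*(d^2 - 5*d) = (d - 5)*(d + 3)*(d)
(2) = (m - 2)*(m^2 - 2*m) = (m - 2)^2*(m)
(3) = (h + 4)*(h - 3)
(4) = (u - 5)*(u^3 + 2*u^2 - 8*u) = (u - 5)*(u + 4)*(u^2 - 2*u) = u*(u - 5)*(u + 4)*(u - 2)
(5) = (v + 1)*(v^4 + 8*v^3 + 16*v^2) = (v + 1)*(v + 4)*(v^3 + 4*v^2) = v*(v + 1)*(v + 4)*(v^2 + 4*v) = v*(v + 1)*(v + 4)^2*(v)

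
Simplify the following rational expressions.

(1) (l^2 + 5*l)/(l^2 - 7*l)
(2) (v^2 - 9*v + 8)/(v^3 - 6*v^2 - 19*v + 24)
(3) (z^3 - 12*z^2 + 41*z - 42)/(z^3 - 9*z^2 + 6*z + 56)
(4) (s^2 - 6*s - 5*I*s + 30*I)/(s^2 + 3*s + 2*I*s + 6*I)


(1) = (l + 5)/(l - 7)
(2) = 1/(v + 3)
(3) = (z^2 - 5*z + 6)/(z^2 - 2*z - 8)
(4) = (s^2 + s*(-6 - 5*I) + 30*I)/(s^2 + s*(3 + 2*I) + 6*I)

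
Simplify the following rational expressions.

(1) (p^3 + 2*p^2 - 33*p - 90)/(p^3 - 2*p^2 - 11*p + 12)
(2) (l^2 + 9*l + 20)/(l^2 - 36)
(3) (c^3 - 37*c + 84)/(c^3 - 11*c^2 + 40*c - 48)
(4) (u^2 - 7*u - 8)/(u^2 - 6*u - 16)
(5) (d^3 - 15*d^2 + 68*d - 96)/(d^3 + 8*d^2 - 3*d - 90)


(1) = (p^2 - p - 30)/(p^2 - 5*p + 4)
(2) = (l^2 + 9*l + 20)/(l^2 - 36)
(3) = (c + 7)/(c - 4)
(4) = (u + 1)/(u + 2)
(5) = (d^2 - 12*d + 32)/(d^2 + 11*d + 30)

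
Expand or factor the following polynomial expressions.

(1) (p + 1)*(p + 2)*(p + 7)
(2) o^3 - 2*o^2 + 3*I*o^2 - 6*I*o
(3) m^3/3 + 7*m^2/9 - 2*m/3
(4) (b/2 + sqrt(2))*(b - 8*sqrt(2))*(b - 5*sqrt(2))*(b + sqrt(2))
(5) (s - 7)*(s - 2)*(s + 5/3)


(1) = p^3 + 10*p^2 + 23*p + 14
(2) = o*(o - 2)*(o + 3*I)
(3) = m*(m/3 + 1)*(m - 2/3)
(4) = b^4/2 - 5*sqrt(2)*b^3 + 3*b^2 + 94*sqrt(2)*b + 160
(5) = s^3 - 22*s^2/3 - s + 70/3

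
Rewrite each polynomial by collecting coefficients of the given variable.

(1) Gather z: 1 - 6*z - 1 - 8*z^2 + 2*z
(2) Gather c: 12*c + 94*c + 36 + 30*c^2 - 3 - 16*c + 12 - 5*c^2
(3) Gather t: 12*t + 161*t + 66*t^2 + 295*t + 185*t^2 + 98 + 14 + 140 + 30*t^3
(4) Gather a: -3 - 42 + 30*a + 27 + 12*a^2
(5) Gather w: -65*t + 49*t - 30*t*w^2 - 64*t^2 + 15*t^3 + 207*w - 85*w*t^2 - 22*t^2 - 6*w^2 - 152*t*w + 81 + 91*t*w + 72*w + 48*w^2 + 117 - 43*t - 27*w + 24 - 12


(1) = -8*z^2 - 4*z
(2) = 25*c^2 + 90*c + 45
(3) = 30*t^3 + 251*t^2 + 468*t + 252
(4) = 12*a^2 + 30*a - 18
(5) = 15*t^3 - 86*t^2 - 59*t + w^2*(42 - 30*t) + w*(-85*t^2 - 61*t + 252) + 210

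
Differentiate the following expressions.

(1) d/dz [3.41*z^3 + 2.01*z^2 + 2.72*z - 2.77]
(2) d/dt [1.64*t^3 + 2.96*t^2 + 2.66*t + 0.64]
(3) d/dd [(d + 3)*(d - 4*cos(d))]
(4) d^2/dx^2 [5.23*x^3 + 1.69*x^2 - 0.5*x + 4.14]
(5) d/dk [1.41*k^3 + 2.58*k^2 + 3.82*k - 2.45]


(1) = 10.23*z^2 + 4.02*z + 2.72
(2) = 4.92*t^2 + 5.92*t + 2.66
(3) = d + (d + 3)*(4*sin(d) + 1) - 4*cos(d)
(4) = 31.38*x + 3.38
(5) = 4.23*k^2 + 5.16*k + 3.82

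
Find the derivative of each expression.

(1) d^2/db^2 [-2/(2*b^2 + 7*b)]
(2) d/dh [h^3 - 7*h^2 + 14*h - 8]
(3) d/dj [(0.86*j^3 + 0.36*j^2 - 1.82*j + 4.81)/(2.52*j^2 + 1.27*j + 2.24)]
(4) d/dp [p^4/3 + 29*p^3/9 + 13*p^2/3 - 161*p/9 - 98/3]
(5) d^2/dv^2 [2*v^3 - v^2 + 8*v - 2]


(1) = 4*(2*b*(2*b + 7) - (4*b + 7)^2)/(b^3*(2*b + 7)^3)
(2) = 3*h^2 - 14*h + 14
(3) = (2.1672*j^4 + 2.1844*j^3 + 10.8228*j^2 - 22.6296*j - 10.1855)/(6.3504*j^4 + 6.4008*j^3 + 12.9025*j^2 + 5.6896*j + 5.0176)
(4) = 4*p^3/3 + 29*p^2/3 + 26*p/3 - 161/9
(5) = 12*v - 2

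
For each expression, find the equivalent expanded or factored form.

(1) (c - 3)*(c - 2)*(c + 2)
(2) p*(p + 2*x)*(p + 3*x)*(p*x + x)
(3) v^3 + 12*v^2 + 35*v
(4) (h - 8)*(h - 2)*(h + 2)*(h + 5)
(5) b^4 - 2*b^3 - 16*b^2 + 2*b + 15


(1) = c^3 - 3*c^2 - 4*c + 12
(2) = p^4*x + 5*p^3*x^2 + p^3*x + 6*p^2*x^3 + 5*p^2*x^2 + 6*p*x^3
(3) = v*(v + 5)*(v + 7)
(4) = h^4 - 3*h^3 - 44*h^2 + 12*h + 160
(5) = (b - 5)*(b - 1)*(b + 1)*(b + 3)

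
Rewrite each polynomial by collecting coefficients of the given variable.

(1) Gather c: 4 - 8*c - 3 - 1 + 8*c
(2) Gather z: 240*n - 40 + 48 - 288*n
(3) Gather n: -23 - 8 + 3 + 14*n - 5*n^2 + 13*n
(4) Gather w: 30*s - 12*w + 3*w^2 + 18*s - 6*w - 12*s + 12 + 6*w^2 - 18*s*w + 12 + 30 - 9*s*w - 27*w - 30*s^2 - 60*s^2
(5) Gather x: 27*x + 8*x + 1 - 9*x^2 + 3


(1) = 0
(2) = 8 - 48*n
(3) = -5*n^2 + 27*n - 28
(4) = -90*s^2 + 36*s + 9*w^2 + w*(-27*s - 45) + 54
(5) = -9*x^2 + 35*x + 4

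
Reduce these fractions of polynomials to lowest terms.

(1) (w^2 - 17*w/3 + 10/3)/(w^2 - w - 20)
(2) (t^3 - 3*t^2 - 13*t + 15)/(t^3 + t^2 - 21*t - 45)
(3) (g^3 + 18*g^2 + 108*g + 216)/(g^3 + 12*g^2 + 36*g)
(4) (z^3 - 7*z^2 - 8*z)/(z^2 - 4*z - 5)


(1) = (3*w - 2)/(3*w + 12)
(2) = (t - 1)/(t + 3)
(3) = (g + 6)/g
(4) = (z^2 - 8*z)/(z - 5)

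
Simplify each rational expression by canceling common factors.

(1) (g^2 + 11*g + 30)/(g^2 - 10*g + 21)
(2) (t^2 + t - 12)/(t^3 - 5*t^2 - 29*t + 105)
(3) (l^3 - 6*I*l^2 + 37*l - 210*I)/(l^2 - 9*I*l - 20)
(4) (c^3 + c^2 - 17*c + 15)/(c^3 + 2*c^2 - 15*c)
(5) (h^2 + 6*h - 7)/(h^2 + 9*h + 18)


(1) = (g^2 + 11*g + 30)/(g^2 - 10*g + 21)
(2) = (t + 4)/(t^2 - 2*t - 35)
(3) = (l^2 - I*l + 42)/(l - 4*I)
(4) = (c - 1)/c
(5) = (h^2 + 6*h - 7)/(h^2 + 9*h + 18)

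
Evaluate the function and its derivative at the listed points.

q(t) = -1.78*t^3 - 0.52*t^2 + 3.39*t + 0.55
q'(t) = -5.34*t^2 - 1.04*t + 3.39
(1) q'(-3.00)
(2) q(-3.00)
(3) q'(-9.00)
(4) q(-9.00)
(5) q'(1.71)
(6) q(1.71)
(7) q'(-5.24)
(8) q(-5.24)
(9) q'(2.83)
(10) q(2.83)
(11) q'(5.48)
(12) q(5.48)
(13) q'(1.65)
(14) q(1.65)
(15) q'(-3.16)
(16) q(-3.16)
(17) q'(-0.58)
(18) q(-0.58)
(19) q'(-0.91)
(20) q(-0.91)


(1) = -41.55
(2) = 33.76
(3) = -419.79
(4) = 1225.54
(5) = -14.00
(6) = -4.07
(7) = -137.78
(8) = 224.61
(9) = -42.32
(10) = -34.36
(11) = -162.67
(12) = -289.42
(13) = -12.86
(14) = -3.27
(15) = -46.65
(16) = 40.81
(17) = 2.20
(18) = -1.24
(19) = -0.09
(20) = -1.62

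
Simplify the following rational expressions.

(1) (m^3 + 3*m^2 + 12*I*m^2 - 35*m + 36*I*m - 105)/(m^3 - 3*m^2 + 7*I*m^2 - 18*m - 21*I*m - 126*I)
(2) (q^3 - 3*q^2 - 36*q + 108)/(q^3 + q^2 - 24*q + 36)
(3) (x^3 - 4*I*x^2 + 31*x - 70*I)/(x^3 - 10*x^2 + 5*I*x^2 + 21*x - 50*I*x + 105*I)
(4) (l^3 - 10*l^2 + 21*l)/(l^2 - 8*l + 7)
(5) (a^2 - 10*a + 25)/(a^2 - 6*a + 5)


(1) = (m + 5*I)/(m - 6)
(2) = (q - 6)/(q - 2)
(3) = (x^2 - 9*I*x - 14)/(x^2 - 10*x + 21)
(4) = (l^2 - 3*l)/(l - 1)
(5) = (a - 5)/(a - 1)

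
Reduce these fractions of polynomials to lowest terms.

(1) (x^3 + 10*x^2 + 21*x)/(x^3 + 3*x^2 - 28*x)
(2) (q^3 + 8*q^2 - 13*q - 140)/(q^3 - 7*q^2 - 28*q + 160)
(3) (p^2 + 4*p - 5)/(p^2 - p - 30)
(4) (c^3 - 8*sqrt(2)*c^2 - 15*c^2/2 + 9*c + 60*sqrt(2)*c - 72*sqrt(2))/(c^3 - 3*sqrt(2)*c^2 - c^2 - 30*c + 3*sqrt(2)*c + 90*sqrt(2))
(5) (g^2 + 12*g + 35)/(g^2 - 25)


(1) = (x + 3)/(x - 4)
(2) = (q + 7)/(q - 8)
(3) = (p - 1)/(p - 6)
(4) = (2*c^2 + c*(-16*sqrt(2) - 3) + 24*sqrt(2))/(2*c^2 + c*(10 - 6*sqrt(2)) - 30*sqrt(2))
(5) = (g + 7)/(g - 5)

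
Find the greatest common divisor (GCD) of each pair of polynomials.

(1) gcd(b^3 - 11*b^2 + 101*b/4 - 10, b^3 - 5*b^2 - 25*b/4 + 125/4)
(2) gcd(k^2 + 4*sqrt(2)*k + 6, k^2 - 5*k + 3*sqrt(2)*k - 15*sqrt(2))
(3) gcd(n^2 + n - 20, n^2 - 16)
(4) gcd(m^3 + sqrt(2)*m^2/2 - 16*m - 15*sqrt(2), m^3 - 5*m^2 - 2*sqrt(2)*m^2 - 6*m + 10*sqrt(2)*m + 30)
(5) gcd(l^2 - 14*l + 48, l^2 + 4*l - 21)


(1) = gcd((b - 8)*(b - 5/2)*(b - 1/2), (b - 5)*(b - 5/2)*(b + 5/2)) = b - 5/2
(2) = gcd((k + sqrt(2))*(k + 3*sqrt(2)), (k - 5)*(k + 3*sqrt(2))) = k + 3*sqrt(2)
(3) = gcd((n - 4)*(n + 5), (n - 4)*(n + 4)) = n - 4
(4) = m^2 - 2*sqrt(2)*m - 6
(5) = gcd((l - 8)*(l - 6), (l - 3)*(l + 7)) = 1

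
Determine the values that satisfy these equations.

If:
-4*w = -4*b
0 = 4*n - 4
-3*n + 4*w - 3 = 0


Then:
b = 3/2
n = 1
w = 3/2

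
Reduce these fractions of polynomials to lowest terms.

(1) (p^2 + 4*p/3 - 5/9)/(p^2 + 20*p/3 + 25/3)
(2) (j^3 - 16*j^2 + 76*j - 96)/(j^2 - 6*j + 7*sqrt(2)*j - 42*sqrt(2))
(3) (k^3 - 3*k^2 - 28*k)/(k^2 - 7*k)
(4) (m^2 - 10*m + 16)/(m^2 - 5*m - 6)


(1) = (3*p - 1)/(3*p + 15)
(2) = (j^2 - 10*j + 16)/(j + 7*sqrt(2))
(3) = k + 4
(4) = (m^2 - 10*m + 16)/(m^2 - 5*m - 6)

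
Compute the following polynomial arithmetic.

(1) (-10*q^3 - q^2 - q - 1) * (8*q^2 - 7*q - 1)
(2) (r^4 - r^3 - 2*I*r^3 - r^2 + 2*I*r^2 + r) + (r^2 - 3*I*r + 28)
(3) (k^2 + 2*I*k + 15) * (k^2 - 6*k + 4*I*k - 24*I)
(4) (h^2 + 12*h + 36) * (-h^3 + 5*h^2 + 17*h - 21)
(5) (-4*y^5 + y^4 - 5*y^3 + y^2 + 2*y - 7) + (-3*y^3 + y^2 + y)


(1) = -80*q^5 + 62*q^4 + 9*q^3 + 8*q + 1
(2) = r^4 - r^3 - 2*I*r^3 + 2*I*r^2 + r - 3*I*r + 28
(3) = k^4 - 6*k^3 + 6*I*k^3 + 7*k^2 - 36*I*k^2 - 42*k + 60*I*k - 360*I
(4) = -h^5 - 7*h^4 + 41*h^3 + 363*h^2 + 360*h - 756
(5) = -4*y^5 + y^4 - 8*y^3 + 2*y^2 + 3*y - 7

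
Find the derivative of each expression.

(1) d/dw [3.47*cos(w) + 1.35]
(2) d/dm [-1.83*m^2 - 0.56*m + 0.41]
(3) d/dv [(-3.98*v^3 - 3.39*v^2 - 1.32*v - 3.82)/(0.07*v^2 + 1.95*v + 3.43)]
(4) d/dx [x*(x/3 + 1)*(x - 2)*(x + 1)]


(1) = -3.47*sin(w)
(2) = -3.66*m - 0.56
(3) = (-0.2786*v^4 - 15.522*v^3 - 47.4723*v^2 - 22.7206*v + 2.9214)/(0.0049*v^4 + 0.273*v^3 + 4.2827*v^2 + 13.377*v + 11.7649)
(4) = 4*x^3/3 + 2*x^2 - 10*x/3 - 2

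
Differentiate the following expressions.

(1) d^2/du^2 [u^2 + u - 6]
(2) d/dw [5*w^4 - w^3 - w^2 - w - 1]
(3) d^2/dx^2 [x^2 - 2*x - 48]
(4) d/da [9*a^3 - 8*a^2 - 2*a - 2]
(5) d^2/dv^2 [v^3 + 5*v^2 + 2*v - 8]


(1) = 2
(2) = 20*w^3 - 3*w^2 - 2*w - 1
(3) = 2
(4) = 27*a^2 - 16*a - 2
(5) = 6*v + 10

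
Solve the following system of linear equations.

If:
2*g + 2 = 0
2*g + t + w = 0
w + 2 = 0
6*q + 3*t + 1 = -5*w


Then:
g = -1
q = -1/2
t = 4
w = -2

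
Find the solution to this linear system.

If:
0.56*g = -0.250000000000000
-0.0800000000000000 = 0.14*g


Then:
No Solution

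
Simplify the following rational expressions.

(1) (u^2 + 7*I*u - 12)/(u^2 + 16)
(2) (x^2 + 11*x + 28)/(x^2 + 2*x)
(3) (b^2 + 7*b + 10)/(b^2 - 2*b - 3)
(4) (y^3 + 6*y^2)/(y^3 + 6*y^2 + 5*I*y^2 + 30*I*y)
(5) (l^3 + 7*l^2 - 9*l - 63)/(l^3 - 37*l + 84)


(1) = (u + 3*I)/(u - 4*I)
(2) = (x^2 + 11*x + 28)/(x^2 + 2*x)
(3) = (b^2 + 7*b + 10)/(b^2 - 2*b - 3)
(4) = y/(y + 5*I)
(5) = (l + 3)/(l - 4)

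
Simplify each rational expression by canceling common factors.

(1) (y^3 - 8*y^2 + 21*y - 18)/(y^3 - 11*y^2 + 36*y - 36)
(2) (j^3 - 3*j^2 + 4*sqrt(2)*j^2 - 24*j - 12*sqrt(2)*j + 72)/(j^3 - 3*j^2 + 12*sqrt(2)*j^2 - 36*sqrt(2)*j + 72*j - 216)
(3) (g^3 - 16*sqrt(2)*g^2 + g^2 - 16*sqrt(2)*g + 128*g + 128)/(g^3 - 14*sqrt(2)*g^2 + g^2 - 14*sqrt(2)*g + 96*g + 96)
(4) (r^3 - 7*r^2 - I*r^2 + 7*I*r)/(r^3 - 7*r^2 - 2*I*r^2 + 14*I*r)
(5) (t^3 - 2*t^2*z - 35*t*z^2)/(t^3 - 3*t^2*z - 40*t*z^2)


(1) = (y - 3)/(y - 6)
(2) = (j - 2*sqrt(2))/(j + 6*sqrt(2))
(3) = (g - 8*sqrt(2))/(g - 6*sqrt(2))
(4) = (r - I)/(r - 2*I)
(5) = (-t + 7*z)/(-t + 8*z)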